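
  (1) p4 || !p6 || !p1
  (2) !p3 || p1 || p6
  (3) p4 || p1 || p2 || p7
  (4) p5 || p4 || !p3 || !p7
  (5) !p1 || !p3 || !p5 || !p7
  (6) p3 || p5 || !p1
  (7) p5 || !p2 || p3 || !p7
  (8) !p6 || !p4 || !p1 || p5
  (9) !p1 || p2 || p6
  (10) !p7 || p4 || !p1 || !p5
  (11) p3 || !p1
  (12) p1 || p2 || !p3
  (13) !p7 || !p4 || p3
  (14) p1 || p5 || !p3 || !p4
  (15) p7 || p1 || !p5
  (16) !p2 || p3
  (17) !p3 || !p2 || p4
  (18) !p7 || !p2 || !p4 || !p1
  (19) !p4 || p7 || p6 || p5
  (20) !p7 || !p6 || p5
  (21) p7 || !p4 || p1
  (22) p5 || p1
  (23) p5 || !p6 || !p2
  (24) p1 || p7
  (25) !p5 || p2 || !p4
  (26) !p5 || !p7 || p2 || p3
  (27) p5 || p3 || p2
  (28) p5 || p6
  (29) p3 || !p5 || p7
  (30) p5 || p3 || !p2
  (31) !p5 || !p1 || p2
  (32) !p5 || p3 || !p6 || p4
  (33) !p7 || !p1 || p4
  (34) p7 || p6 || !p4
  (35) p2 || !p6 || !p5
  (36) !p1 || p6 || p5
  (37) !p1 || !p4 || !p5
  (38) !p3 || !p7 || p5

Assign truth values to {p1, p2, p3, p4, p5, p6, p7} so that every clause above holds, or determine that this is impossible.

Case p3 = true:
Case p1 = false:
Unit clause (p6) forces p6 = true.
Unit clause (p2) forces p2 = true.
Unit clause (p4) forces p4 = true.
Unit clause (p5) forces p5 = true.
Unit clause (p7) forces p7 = true.
All clauses are satisfied.

p1=false,  p2=true,  p3=true,  p4=true,  p5=true,  p6=true,  p7=true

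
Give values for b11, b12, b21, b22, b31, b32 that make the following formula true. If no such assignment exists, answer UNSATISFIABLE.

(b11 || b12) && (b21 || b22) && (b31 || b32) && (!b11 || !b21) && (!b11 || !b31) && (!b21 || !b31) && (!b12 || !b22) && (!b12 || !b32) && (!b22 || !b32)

Branch on b11: set b11 = true.
Unit clause (!b21) forces b21 = false.
Unit clause (b22) forces b22 = true.
Unit clause (!b31) forces b31 = false.
Unit clause (b32) forces b32 = true.
But (!b32) is also a unit clause — contradiction.
That branch fails; take b11 = false instead.
Unit clause (b12) forces b12 = true.
Unit clause (!b22) forces b22 = false.
Unit clause (b21) forces b21 = true.
Unit clause (!b31) forces b31 = false.
Unit clause (b32) forces b32 = true.
But (!b32) is also a unit clause — contradiction.
Either choice for b11 ends in contradiction.

UNSATISFIABLE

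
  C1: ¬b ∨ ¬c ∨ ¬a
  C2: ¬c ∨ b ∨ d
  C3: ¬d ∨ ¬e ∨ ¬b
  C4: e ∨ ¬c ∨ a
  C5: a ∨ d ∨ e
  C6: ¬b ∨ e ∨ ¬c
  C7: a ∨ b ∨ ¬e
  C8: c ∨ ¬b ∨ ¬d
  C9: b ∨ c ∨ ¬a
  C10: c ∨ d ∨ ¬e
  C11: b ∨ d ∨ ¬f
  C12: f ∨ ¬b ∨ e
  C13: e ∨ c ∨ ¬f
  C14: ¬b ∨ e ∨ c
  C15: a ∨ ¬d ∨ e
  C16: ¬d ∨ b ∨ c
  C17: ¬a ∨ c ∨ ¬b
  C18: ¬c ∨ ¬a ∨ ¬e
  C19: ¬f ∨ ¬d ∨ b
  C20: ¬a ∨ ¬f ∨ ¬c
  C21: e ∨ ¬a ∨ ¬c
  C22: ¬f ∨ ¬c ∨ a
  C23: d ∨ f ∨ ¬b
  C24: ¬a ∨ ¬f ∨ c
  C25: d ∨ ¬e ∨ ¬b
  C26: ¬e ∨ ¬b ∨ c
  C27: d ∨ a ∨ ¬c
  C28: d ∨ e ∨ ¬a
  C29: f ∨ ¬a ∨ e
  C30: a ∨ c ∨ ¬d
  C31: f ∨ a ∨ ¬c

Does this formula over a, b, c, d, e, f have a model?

Unsatisfiable

Suppose b = False.
Suppose c = False.
(¬a) alone gives a = False.
(¬e) alone gives e = False.
(d) alone gives d = True.
But (¬d) is also a unit clause — contradiction.
Undo c and try c = True.
(d) alone gives d = True.
(¬f) alone gives f = False.
(a) alone gives a = True.
(¬e) alone gives e = False.
But (e) is also a unit clause — contradiction.
Neither c = True nor c = False works.
Undo b and try b = True.
Suppose c = False.
(¬d) alone gives d = False.
(¬e) alone gives e = False.
But (e) is also a unit clause — contradiction.
Undo c and try c = True.
(¬a) alone gives a = False.
(e) alone gives e = True.
(¬d) alone gives d = False.
But (d) is also a unit clause — contradiction.
Neither c = True nor c = False works.
Neither b = True nor b = False works.
No assignment satisfies every clause.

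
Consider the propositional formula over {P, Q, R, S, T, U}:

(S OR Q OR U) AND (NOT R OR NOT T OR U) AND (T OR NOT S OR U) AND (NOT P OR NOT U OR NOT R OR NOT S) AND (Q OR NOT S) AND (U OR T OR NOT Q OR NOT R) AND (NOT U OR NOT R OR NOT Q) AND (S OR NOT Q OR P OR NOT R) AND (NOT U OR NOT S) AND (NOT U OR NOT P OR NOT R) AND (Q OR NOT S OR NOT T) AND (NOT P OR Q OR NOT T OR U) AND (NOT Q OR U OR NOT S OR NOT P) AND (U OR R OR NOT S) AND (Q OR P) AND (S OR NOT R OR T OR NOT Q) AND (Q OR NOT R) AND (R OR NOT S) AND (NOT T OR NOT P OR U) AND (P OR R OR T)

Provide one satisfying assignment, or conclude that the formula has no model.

Suppose Q = true.
Suppose U = false.
Suppose R = false.
From the singleton clause (NOT S), S = false.
Suppose T = true.
From the singleton clause (NOT P), P = false.
This assignment satisfies each clause.

P=false; Q=true; R=false; S=false; T=true; U=false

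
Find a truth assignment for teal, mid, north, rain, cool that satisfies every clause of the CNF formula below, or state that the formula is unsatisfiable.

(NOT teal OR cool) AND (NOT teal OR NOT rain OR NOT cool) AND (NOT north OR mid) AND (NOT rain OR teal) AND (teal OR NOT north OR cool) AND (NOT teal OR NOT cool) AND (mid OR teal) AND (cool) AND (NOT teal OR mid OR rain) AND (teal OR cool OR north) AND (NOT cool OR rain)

UNSATISFIABLE

(cool) alone gives cool = true.
(NOT teal) alone gives teal = false.
(NOT rain) alone gives rain = false.
That conflicts with the unit clause (rain).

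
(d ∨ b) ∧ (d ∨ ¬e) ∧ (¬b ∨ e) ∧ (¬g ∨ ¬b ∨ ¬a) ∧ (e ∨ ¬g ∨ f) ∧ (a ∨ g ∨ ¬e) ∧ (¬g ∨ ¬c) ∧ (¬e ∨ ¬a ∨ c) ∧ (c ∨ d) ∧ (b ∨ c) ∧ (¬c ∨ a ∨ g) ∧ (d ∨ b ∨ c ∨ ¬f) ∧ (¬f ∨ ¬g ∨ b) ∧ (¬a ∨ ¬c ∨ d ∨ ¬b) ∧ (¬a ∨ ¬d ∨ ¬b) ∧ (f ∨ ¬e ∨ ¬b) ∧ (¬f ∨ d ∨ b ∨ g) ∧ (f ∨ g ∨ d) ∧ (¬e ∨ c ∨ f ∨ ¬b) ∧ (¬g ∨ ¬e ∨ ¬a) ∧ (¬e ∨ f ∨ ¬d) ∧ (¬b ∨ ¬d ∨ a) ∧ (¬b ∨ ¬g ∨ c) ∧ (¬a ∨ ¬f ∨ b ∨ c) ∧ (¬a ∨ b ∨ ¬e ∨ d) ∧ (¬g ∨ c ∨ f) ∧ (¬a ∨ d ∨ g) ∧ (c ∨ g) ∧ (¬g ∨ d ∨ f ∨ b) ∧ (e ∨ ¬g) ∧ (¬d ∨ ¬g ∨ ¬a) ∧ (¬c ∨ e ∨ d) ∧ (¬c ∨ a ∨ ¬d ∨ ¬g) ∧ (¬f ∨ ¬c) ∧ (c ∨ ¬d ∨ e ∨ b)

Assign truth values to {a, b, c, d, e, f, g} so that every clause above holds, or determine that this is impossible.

a: True, b: False, c: True, d: True, e: False, f: False, g: False

Try d = True.
Try b = False.
Unit clause (c) forces c = True.
Unit clause (¬g) forces g = False.
Unit clause (a) forces a = True.
Unit clause (¬f) forces f = False.
Unit clause (¬e) forces e = False.
All clauses are satisfied.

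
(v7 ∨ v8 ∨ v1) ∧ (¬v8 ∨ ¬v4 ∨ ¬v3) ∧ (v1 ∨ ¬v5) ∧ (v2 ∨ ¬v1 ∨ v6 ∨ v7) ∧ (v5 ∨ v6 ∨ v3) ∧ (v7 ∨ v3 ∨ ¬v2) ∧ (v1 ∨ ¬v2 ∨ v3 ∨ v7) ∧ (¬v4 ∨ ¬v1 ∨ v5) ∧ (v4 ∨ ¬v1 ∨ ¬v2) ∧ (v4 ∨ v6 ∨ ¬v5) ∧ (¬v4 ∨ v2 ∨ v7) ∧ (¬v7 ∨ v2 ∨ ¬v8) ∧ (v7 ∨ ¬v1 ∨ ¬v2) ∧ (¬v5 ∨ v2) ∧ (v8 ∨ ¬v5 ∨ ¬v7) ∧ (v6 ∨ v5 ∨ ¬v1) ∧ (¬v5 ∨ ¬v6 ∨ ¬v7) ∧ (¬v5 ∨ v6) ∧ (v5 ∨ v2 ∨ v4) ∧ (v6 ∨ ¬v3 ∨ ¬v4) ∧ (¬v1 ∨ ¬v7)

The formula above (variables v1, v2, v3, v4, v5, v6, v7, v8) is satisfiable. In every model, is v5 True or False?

Suppose v5 = True.
Unit clause (v1) forces v1 = True.
Unit clause (v2) forces v2 = True.
Unit clause (v4) forces v4 = True.
Unit clause (v7) forces v7 = True.
That conflicts with the unit clause (¬v7).
So every satisfying assignment has v5 = False.

False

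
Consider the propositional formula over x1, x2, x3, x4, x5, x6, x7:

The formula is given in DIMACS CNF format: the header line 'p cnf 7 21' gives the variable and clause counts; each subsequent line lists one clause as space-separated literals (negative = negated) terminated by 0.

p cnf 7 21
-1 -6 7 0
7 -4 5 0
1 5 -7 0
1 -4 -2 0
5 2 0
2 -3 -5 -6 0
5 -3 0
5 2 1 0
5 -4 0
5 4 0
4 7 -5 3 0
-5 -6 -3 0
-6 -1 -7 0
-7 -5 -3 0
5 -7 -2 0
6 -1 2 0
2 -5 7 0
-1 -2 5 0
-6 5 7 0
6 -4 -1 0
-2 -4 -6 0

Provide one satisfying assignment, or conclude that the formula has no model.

x1 ↦ True,  x2 ↦ True,  x3 ↦ False,  x4 ↦ False,  x5 ↦ True,  x6 ↦ False,  x7 ↦ True

Try x5 = True.
Try x6 = False.
Try x7 = True.
The clause (¬x3) is unit, so x3 = False.
Try x1 = True.
The clause (x2) is unit, so x2 = True.
The clause (¬x4) is unit, so x4 = False.
This assignment satisfies each clause.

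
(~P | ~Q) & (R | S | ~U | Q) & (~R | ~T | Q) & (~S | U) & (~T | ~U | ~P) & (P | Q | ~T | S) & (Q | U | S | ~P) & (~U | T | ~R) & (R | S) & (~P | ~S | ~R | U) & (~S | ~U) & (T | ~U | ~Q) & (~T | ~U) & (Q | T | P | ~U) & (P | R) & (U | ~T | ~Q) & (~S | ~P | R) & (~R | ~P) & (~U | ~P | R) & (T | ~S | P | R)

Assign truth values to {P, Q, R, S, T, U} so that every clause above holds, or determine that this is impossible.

Branch on P: set P = 0.
From the singleton clause (R), R = 1.
Branch on T: set T = 0.
From the singleton clause (~U), U = 0.
From the singleton clause (~S), S = 0.
All clauses hold; Q can take either value.

P=0, Q=0, R=1, S=0, T=0, U=0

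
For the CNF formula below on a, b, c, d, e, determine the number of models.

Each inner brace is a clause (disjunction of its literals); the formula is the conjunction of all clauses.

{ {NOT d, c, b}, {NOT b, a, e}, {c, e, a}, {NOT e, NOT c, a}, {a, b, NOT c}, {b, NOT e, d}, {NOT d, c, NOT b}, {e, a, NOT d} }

There are 2^5 = 32 truth assignments over (a, b, c, d, e).
Split on b. With b = true, the clauses containing b are satisfied and NOT b drops from the rest; 7 of the 2^4 = 16 assignments to the other variables satisfy what remains.
With b = false, by the same count on the reduced clause set, 4 assignments work.
Total: 7 + 4 = 11.

11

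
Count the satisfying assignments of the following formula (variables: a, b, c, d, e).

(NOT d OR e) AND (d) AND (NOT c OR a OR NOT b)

7

There are 2^5 = 32 truth assignments over (a, b, c, d, e).
Split on c. With c = true, the clauses containing c are satisfied and NOT c drops from the rest; 3 of the 2^4 = 16 assignments to the other variables satisfy what remains.
With c = false, by the same count on the reduced clause set, 4 assignments work.
(One model: a=F, b=F, c=F, d=T, e=T.)
Total: 3 + 4 = 7.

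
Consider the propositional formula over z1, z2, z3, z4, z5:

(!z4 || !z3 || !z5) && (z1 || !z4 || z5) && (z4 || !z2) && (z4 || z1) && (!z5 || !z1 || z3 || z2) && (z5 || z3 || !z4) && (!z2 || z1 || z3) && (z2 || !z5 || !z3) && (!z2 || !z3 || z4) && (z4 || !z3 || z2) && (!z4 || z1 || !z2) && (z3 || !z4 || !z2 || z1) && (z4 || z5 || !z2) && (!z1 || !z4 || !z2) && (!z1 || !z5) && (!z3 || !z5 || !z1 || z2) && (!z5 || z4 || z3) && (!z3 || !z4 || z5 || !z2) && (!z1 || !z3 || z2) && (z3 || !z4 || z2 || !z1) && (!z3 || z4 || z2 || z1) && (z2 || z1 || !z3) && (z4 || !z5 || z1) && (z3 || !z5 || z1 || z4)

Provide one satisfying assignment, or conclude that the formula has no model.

Case z4 = false:
Unit clause (!z2) forces z2 = false.
Unit clause (z1) forces z1 = true.
Unit clause (!z3) forces z3 = false.
Unit clause (!z5) forces z5 = false.
Every clause now holds.

z1 ↦ true, z2 ↦ false, z3 ↦ false, z4 ↦ false, z5 ↦ false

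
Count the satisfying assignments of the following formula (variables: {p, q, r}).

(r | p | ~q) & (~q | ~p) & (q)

1

There are 2^3 = 8 truth assignments over (p, q, r).
Check each against the 3 clauses (columns in the order p, q, r):
  F F F  ✗ fails (q)
  F F T  ✗ fails (q)
  F T F  ✗ fails (r | p | ~q)
  F T T  ✓ satisfies all
  T F F  ✗ fails (q)
  T F T  ✗ fails (q)
  T T F  ✗ fails (~q | ~p)
  T T T  ✗ fails (~q | ~p)
1 of the 8 rows is a model.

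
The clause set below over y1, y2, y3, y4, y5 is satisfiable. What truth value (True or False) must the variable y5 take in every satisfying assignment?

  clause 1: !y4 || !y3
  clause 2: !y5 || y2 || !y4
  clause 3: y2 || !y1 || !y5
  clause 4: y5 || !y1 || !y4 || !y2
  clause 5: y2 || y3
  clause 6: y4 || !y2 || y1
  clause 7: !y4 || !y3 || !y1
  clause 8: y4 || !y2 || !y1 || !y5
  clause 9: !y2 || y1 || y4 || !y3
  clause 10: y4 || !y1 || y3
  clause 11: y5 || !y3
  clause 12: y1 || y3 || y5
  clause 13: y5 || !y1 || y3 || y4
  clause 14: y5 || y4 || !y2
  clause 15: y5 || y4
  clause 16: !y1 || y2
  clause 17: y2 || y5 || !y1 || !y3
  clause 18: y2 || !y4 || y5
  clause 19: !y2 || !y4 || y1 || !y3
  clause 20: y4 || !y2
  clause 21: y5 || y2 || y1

True

Suppose y5 = false.
Unit clause (!y3) forces y3 = false.
Unit clause (y2) forces y2 = true.
Unit clause (y1) forces y1 = true.
Unit clause (!y4) forces y4 = false.
Now (y4) is unsatisfied and unit — conflict.
So every satisfying assignment has y5 = True.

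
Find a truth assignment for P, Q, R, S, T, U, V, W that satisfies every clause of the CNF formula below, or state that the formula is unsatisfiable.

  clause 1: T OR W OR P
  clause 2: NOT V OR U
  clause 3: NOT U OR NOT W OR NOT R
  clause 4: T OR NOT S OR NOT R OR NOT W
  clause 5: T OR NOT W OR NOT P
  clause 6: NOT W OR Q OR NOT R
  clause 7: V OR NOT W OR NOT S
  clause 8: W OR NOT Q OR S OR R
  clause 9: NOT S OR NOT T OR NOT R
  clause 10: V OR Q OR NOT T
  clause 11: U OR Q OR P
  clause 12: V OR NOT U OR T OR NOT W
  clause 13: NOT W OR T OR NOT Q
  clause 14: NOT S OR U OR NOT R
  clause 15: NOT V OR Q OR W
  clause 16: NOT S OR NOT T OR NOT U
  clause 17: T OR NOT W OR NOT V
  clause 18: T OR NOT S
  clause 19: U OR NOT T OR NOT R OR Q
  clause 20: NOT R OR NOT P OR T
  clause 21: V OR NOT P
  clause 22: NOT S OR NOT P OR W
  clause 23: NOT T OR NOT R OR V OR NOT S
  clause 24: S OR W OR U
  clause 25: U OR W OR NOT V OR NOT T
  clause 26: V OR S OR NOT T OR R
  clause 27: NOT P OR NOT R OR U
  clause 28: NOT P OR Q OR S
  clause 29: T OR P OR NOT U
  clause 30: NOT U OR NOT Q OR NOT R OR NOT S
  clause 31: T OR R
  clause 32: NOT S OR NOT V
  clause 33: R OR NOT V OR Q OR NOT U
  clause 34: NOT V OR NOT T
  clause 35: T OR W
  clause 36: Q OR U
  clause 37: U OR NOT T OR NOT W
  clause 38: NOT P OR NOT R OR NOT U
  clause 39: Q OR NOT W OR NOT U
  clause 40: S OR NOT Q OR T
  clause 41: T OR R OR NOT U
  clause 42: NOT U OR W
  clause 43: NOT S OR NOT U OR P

Suppose V = false.
From the singleton clause (NOT P), P = false.
Suppose T = true.
From the singleton clause (Q), Q = true.
Suppose W = false.
From the singleton clause (NOT U), U = false.
From the singleton clause (S), S = true.
From the singleton clause (NOT R), R = false.
Every clause now holds.

P: false,  Q: true,  R: false,  S: true,  T: true,  U: false,  V: false,  W: false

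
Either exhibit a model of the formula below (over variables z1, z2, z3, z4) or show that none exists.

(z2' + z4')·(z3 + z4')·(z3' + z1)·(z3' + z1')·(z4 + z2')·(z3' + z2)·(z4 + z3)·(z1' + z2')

Suppose z2 = 0.
From the singleton clause (z3'), z3 = 0.
From the singleton clause (z4'), z4 = 0.
That conflicts with the unit clause (z4).
Backtrack on z2: now try z2 = 1.
From the singleton clause (z4'), z4 = 0.
That conflicts with the unit clause (z4).
Both values of z2 lead to a conflict.

UNSATISFIABLE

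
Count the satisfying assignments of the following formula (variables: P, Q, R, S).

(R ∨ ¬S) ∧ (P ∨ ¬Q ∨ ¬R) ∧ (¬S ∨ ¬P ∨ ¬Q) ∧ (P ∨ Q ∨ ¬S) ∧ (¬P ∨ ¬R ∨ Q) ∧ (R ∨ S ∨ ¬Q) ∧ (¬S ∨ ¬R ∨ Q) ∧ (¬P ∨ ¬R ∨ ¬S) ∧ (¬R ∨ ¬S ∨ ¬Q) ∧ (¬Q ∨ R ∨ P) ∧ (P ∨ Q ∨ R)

There are 2^4 = 16 truth assignments over (P, Q, R, S).
Split on R. With R = True, the clauses containing R are satisfied and ¬R drops from the rest; 2 of the 2^3 = 8 assignments to the other variables satisfy what remains.
With R = False, by the same count on the reduced clause set, 1 assignment works.
Total: 2 + 1 = 3.

3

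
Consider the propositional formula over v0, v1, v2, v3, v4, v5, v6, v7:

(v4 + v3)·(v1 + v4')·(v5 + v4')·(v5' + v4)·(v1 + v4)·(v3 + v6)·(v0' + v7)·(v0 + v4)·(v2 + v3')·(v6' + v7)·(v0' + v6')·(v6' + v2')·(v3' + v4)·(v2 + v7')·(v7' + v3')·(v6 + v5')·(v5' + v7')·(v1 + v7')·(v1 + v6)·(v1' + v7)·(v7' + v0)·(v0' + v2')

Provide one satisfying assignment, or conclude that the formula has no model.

UNSATISFIABLE

Case v4 = 1:
The clause (v1) is unit, so v1 = 1.
The clause (v5) is unit, so v5 = 1.
The clause (v6) is unit, so v6 = 1.
The clause (v7) is unit, so v7 = 1.
Now (v7') is unsatisfied and unit — conflict.
Undo v4 and try v4 = 0.
The clause (v3) is unit, so v3 = 1.
Now (v3') is unsatisfied and unit — conflict.
Either choice for v4 ends in contradiction.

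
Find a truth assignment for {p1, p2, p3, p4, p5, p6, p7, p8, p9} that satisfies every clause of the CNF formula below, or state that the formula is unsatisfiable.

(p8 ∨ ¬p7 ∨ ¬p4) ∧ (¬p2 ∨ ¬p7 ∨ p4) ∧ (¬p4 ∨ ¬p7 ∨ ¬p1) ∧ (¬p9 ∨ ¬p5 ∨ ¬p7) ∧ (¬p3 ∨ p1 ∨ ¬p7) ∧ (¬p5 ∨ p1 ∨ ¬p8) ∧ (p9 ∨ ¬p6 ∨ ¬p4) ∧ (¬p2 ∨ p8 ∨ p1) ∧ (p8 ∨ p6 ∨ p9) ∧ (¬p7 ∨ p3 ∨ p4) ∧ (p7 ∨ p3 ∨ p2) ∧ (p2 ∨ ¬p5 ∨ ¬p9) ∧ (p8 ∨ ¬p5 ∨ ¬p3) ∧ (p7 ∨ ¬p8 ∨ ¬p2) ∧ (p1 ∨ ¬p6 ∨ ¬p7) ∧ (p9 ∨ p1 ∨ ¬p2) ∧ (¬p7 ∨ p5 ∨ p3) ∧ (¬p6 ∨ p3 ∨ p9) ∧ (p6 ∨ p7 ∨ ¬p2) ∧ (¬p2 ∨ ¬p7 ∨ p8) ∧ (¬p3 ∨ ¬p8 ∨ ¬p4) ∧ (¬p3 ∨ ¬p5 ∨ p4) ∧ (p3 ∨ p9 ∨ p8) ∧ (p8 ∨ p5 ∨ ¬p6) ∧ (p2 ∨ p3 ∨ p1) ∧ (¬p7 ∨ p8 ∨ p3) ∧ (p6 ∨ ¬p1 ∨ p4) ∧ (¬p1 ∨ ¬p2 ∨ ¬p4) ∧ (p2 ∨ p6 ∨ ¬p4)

p1: True,  p2: False,  p3: True,  p4: False,  p5: False,  p6: True,  p7: False,  p8: True,  p9: True

Branch on p8: set p8 = True.
Branch on p5: set p5 = False.
Branch on p7: set p7 = False.
From the singleton clause (¬p2), p2 = False.
From the singleton clause (p3), p3 = True.
From the singleton clause (¬p4), p4 = False.
Branch on p6: set p6 = True.
All clauses hold; p1, p9 can take either value.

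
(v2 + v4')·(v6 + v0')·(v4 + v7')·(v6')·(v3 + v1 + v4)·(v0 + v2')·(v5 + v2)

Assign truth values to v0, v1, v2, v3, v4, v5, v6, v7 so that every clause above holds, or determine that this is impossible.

v0 ↦ 0,  v1 ↦ 1,  v2 ↦ 0,  v3 ↦ 1,  v4 ↦ 0,  v5 ↦ 1,  v6 ↦ 0,  v7 ↦ 0

(v6') alone gives v6 = 0.
(v0') alone gives v0 = 0.
(v2') alone gives v2 = 0.
(v4') alone gives v4 = 0.
(v7') alone gives v7 = 0.
(v5) alone gives v5 = 1.
Case v3 = 1:
All clauses hold; v1 can take either value.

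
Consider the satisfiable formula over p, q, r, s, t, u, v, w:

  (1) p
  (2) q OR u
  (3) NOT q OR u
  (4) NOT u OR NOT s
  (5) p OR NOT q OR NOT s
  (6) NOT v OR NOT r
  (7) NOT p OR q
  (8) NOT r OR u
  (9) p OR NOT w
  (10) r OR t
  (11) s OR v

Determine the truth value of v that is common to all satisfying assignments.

Suppose v = false.
The clause (p) is unit, so p = true.
The clause (q) is unit, so q = true.
The clause (u) is unit, so u = true.
The clause (NOT s) is unit, so s = false.
That conflicts with the unit clause (s).
So every satisfying assignment has v = True.

True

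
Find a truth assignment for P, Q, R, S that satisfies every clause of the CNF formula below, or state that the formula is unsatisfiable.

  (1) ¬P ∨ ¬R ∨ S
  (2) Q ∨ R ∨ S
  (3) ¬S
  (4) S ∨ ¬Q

The clause (¬S) is unit, so S = False.
The clause (¬Q) is unit, so Q = False.
The clause (R) is unit, so R = True.
The clause (¬P) is unit, so P = False.
This assignment satisfies each clause.

P: False; Q: False; R: True; S: False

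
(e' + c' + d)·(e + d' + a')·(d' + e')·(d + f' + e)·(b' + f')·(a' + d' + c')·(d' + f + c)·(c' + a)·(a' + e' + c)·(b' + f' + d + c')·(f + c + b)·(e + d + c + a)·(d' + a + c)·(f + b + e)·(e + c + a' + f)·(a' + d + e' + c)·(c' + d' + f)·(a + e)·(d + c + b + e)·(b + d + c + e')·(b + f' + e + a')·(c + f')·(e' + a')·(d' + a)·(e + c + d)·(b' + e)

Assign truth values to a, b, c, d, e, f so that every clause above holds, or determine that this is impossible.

Case d = 0:
Case e = 1:
From the singleton clause (c'), c = 0.
From the singleton clause (a'), a = 0.
From the singleton clause (b), b = 1.
From the singleton clause (f'), f = 0.
This assignment satisfies each clause.

a: 0; b: 1; c: 0; d: 0; e: 1; f: 0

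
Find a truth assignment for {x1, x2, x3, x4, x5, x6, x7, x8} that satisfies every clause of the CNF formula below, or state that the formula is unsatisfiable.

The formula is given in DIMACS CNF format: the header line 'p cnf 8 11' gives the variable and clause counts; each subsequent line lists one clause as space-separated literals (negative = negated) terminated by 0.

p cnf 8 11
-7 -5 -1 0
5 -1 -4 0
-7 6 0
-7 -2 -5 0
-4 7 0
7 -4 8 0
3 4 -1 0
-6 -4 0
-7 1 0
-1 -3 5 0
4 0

Unit clause (x4) forces x4 = True.
Unit clause (x7) forces x7 = True.
Unit clause (x6) forces x6 = True.
But (¬x6) is also a unit clause — contradiction.

UNSATISFIABLE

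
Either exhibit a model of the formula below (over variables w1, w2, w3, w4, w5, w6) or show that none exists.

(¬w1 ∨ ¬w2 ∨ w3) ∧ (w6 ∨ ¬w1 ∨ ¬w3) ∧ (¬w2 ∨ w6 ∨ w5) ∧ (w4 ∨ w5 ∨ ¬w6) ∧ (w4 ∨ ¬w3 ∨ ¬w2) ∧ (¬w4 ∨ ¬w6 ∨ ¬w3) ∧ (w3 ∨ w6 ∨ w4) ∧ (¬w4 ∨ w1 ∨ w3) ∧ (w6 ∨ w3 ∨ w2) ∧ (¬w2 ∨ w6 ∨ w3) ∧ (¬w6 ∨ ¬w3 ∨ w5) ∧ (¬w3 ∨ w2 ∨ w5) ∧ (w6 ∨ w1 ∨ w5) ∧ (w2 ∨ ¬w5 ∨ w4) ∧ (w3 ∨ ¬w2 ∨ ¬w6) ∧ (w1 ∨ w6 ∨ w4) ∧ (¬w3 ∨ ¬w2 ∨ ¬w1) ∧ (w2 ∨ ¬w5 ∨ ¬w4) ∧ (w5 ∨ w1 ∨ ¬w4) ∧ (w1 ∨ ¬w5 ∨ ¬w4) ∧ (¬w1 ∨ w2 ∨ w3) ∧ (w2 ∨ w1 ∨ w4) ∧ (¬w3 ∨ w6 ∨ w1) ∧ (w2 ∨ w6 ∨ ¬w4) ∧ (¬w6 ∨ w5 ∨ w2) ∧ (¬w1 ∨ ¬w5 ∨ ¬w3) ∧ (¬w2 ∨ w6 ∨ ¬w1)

UNSATISFIABLE

Try w1 = False.
Try w4 = False.
Unit clause (w6) forces w6 = True.
Unit clause (w5) forces w5 = True.
Unit clause (w2) forces w2 = True.
Unit clause (¬w3) forces w3 = False.
But (w3) is also a unit clause — contradiction.
So w4 must be the other value — set w4 = True.
Unit clause (w3) forces w3 = True.
Unit clause (¬w6) forces w6 = False.
But (w6) is also a unit clause — contradiction.
Neither w4 = True nor w4 = False works.
So w1 must be the other value — set w1 = True.
Try w2 = False.
Unit clause (w3) forces w3 = True.
Unit clause (w6) forces w6 = True.
Unit clause (¬w4) forces w4 = False.
Unit clause (w5) forces w5 = True.
But (¬w5) is also a unit clause — contradiction.
So w2 must be the other value — set w2 = True.
Unit clause (w3) forces w3 = True.
But (¬w3) is also a unit clause — contradiction.
Neither w2 = True nor w2 = False works.
Neither w1 = True nor w1 = False works.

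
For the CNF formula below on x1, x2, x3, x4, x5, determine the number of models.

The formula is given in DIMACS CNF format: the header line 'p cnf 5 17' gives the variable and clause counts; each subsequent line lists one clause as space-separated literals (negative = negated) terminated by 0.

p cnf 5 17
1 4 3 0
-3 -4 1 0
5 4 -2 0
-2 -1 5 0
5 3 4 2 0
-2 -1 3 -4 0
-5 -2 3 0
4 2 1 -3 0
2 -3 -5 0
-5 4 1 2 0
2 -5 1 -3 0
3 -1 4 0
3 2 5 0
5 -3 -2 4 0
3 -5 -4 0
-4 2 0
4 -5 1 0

There are 2^5 = 32 truth assignments over (x1, x2, x3, x4, x5).
Split on x1. With x1 = True, the clauses containing x1 are satisfied and ¬x1 drops from the rest; 3 of the 2^4 = 16 assignments to the other variables satisfy what remains.
With x1 = False, by the same count on the reduced clause set, 1 assignment works.
(One model: x1=F, x2=T, x3=F, x4=T, x5=F.)
Total: 3 + 1 = 4.

4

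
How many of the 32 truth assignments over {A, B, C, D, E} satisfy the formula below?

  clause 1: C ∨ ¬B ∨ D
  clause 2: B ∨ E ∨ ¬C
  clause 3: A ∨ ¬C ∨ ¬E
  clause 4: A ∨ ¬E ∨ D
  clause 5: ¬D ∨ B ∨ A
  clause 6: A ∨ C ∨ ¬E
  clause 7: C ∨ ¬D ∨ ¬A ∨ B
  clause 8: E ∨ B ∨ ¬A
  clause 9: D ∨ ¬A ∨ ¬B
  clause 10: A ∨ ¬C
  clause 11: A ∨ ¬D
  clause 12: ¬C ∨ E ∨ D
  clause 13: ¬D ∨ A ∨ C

There are 2^5 = 32 truth assignments over (A, B, C, D, E).
Split on A. With A = True, the clauses containing A are satisfied and ¬A drops from the rest; 7 of the 2^4 = 16 assignments to the other variables satisfy what remains.
With A = False, by the same count on the reduced clause set, 1 assignment works.
(One model: A=F, B=F, C=F, D=F, E=F.)
Total: 7 + 1 = 8.

8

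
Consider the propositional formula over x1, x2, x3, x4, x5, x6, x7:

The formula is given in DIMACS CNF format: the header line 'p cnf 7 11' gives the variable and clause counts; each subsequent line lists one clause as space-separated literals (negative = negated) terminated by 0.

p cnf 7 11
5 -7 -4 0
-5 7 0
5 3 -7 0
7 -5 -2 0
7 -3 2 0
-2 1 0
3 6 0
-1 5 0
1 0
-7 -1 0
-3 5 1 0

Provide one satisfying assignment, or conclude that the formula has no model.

(x1) alone gives x1 = True.
(x5) alone gives x5 = True.
(x7) alone gives x7 = True.
But (¬x7) is also a unit clause — contradiction.

UNSATISFIABLE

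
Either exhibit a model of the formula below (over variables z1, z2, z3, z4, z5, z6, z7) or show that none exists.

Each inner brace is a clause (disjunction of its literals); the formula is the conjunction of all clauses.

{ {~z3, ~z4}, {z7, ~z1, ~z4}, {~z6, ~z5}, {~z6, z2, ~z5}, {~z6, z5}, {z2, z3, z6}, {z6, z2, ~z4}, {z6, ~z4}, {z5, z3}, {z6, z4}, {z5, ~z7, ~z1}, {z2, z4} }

UNSATISFIABLE

Try z3 = 0.
From the singleton clause (z5), z5 = 1.
From the singleton clause (~z6), z6 = 0.
From the singleton clause (z2), z2 = 1.
From the singleton clause (~z4), z4 = 0.
That conflicts with the unit clause (z4).
Undo z3 and try z3 = 1.
From the singleton clause (~z4), z4 = 0.
From the singleton clause (z6), z6 = 1.
From the singleton clause (~z5), z5 = 0.
That conflicts with the unit clause (z5).
Both values of z3 lead to a conflict.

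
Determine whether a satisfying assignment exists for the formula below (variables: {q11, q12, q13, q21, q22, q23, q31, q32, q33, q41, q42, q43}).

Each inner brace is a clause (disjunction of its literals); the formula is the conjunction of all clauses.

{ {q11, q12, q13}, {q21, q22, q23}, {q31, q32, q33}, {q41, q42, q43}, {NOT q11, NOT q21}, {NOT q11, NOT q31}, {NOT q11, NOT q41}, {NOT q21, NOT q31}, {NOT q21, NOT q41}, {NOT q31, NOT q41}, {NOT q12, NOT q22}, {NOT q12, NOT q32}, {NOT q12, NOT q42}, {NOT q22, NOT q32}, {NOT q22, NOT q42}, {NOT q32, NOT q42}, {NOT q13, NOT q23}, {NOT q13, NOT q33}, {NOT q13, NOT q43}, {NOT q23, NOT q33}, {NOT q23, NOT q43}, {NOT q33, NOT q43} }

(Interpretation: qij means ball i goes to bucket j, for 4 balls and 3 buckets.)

No

Try q11 = false.
Try q12 = true.
The clause (NOT q22) is unit, so q22 = false.
The clause (NOT q32) is unit, so q32 = false.
The clause (NOT q42) is unit, so q42 = false.
Try q21 = true.
The clause (NOT q31) is unit, so q31 = false.
The clause (q33) is unit, so q33 = true.
The clause (NOT q41) is unit, so q41 = false.
The clause (q43) is unit, so q43 = true.
Now (NOT q43) is unsatisfied and unit — conflict.
So q21 must be the other value — set q21 = false.
The clause (q23) is unit, so q23 = true.
The clause (NOT q13) is unit, so q13 = false.
The clause (NOT q33) is unit, so q33 = false.
The clause (q31) is unit, so q31 = true.
The clause (NOT q41) is unit, so q41 = false.
The clause (q43) is unit, so q43 = true.
Now (NOT q43) is unsatisfied and unit — conflict.
Either choice for q21 ends in contradiction.
So q12 must be the other value — set q12 = false.
The clause (q13) is unit, so q13 = true.
The clause (NOT q23) is unit, so q23 = false.
The clause (NOT q33) is unit, so q33 = false.
The clause (NOT q43) is unit, so q43 = false.
Try q21 = true.
The clause (NOT q31) is unit, so q31 = false.
The clause (q32) is unit, so q32 = true.
The clause (NOT q41) is unit, so q41 = false.
The clause (q42) is unit, so q42 = true.
Now (NOT q42) is unsatisfied and unit — conflict.
So q21 must be the other value — set q21 = false.
The clause (q22) is unit, so q22 = true.
The clause (NOT q32) is unit, so q32 = false.
The clause (q31) is unit, so q31 = true.
The clause (NOT q41) is unit, so q41 = false.
The clause (q42) is unit, so q42 = true.
Now (NOT q42) is unsatisfied and unit — conflict.
Either choice for q21 ends in contradiction.
Either choice for q12 ends in contradiction.
So q11 must be the other value — set q11 = true.
The clause (NOT q21) is unit, so q21 = false.
The clause (NOT q31) is unit, so q31 = false.
The clause (NOT q41) is unit, so q41 = false.
Try q22 = true.
The clause (NOT q12) is unit, so q12 = false.
The clause (NOT q32) is unit, so q32 = false.
The clause (q33) is unit, so q33 = true.
The clause (NOT q42) is unit, so q42 = false.
The clause (q43) is unit, so q43 = true.
Now (NOT q43) is unsatisfied and unit — conflict.
So q22 must be the other value — set q22 = false.
The clause (q23) is unit, so q23 = true.
The clause (NOT q13) is unit, so q13 = false.
The clause (NOT q33) is unit, so q33 = false.
The clause (q32) is unit, so q32 = true.
The clause (NOT q12) is unit, so q12 = false.
The clause (NOT q42) is unit, so q42 = false.
The clause (q43) is unit, so q43 = true.
Now (NOT q43) is unsatisfied and unit — conflict.
Either choice for q22 ends in contradiction.
Either choice for q11 ends in contradiction.
No assignment satisfies every clause.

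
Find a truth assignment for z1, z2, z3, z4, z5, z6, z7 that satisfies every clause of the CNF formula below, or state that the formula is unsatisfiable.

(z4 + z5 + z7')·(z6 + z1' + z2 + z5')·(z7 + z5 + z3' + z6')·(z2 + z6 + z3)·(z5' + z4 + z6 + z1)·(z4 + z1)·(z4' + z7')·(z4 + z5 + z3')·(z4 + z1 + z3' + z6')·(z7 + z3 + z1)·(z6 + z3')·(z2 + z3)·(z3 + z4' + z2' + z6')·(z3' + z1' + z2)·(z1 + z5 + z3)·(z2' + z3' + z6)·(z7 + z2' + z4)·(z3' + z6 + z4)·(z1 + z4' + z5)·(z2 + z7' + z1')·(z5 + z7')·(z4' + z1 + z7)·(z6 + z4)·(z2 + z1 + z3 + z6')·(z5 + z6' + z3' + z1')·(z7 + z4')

z1 ↦ 1,  z2 ↦ 1,  z3 ↦ 1,  z4 ↦ 0,  z5 ↦ 1,  z6 ↦ 1,  z7 ↦ 1

Branch on z4: set z4 = 0.
From the singleton clause (z1), z1 = 1.
From the singleton clause (z6), z6 = 1.
Branch on z5: set z5 = 1.
Branch on z2: set z2 = 1.
From the singleton clause (z7), z7 = 1.
All clauses hold; z3 can take either value.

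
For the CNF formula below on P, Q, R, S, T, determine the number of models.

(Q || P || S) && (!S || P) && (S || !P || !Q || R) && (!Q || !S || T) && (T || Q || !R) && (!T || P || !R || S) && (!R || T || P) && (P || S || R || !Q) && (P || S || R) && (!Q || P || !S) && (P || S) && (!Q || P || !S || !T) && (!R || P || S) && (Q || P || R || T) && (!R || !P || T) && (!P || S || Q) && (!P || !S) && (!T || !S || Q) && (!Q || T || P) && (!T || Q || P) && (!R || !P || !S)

1

There are 2^5 = 32 truth assignments over (P, Q, R, S, T).
Split on P. With P = true, the clauses containing P are satisfied and !P drops from the rest; 1 of the 2^4 = 16 assignments to the other variables satisfy what remains.
With P = false, by the same count on the reduced clause set, 0 assignments work.
(One model: P=T, Q=T, R=T, S=F, T=T.)
Total: 1 + 0 = 1.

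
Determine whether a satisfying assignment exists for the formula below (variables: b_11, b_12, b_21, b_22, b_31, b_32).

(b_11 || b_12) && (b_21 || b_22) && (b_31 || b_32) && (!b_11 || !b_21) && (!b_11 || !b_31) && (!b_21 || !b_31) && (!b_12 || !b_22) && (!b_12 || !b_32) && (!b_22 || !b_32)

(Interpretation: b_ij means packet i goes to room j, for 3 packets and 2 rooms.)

Try b_11 = true.
From the singleton clause (!b_21), b_21 = false.
From the singleton clause (b_22), b_22 = true.
From the singleton clause (!b_31), b_31 = false.
From the singleton clause (b_32), b_32 = true.
Now (!b_32) is unsatisfied and unit — conflict.
Undo b_11 and try b_11 = false.
From the singleton clause (b_12), b_12 = true.
From the singleton clause (!b_22), b_22 = false.
From the singleton clause (b_21), b_21 = true.
From the singleton clause (!b_31), b_31 = false.
From the singleton clause (b_32), b_32 = true.
Now (!b_32) is unsatisfied and unit — conflict.
Either choice for b_11 ends in contradiction.
No assignment satisfies every clause.

Unsatisfiable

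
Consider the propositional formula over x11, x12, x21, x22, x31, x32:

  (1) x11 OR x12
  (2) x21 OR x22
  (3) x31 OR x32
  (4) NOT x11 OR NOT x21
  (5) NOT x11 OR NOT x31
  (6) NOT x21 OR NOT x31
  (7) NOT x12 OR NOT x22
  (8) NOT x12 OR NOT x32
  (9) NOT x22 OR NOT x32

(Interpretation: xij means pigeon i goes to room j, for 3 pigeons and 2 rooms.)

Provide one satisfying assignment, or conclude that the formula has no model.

UNSATISFIABLE

Suppose x11 = true.
From the singleton clause (NOT x21), x21 = false.
From the singleton clause (x22), x22 = true.
From the singleton clause (NOT x31), x31 = false.
From the singleton clause (x32), x32 = true.
That conflicts with the unit clause (NOT x32).
Undo x11 and try x11 = false.
From the singleton clause (x12), x12 = true.
From the singleton clause (NOT x22), x22 = false.
From the singleton clause (x21), x21 = true.
From the singleton clause (NOT x31), x31 = false.
From the singleton clause (x32), x32 = true.
That conflicts with the unit clause (NOT x32).
Both values of x11 lead to a conflict.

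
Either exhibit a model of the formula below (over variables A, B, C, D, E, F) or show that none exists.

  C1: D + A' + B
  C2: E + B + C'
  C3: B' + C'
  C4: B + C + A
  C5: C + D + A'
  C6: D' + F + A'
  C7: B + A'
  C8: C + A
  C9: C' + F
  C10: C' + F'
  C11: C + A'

Case B = 0:
The clause (A') is unit, so A = 0.
The clause (C) is unit, so C = 1.
The clause (E) is unit, so E = 1.
The clause (F) is unit, so F = 1.
Now (F') is unsatisfied and unit — conflict.
Undo B and try B = 1.
The clause (C') is unit, so C = 0.
The clause (A) is unit, so A = 1.
Now (A') is unsatisfied and unit — conflict.
Either choice for B ends in contradiction.

UNSATISFIABLE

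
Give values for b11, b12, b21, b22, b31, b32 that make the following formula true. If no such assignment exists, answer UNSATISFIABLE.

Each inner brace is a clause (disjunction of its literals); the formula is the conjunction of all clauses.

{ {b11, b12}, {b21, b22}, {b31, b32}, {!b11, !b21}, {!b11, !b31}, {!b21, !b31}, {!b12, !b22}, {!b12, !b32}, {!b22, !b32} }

Branch on b11: set b11 = true.
Unit clause (!b21) forces b21 = false.
Unit clause (b22) forces b22 = true.
Unit clause (!b31) forces b31 = false.
Unit clause (b32) forces b32 = true.
That conflicts with the unit clause (!b32).
Undo b11 and try b11 = false.
Unit clause (b12) forces b12 = true.
Unit clause (!b22) forces b22 = false.
Unit clause (b21) forces b21 = true.
Unit clause (!b31) forces b31 = false.
Unit clause (b32) forces b32 = true.
That conflicts with the unit clause (!b32).
Both values of b11 lead to a conflict.

UNSATISFIABLE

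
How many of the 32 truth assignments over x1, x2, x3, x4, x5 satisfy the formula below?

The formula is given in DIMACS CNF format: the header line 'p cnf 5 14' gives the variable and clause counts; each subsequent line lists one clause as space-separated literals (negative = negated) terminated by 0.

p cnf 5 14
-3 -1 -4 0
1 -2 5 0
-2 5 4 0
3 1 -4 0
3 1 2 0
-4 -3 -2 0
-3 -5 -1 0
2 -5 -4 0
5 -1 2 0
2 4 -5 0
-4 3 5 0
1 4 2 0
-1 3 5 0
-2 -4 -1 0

There are 2^5 = 32 truth assignments over (x1, x2, x3, x4, x5).
Split on x2. With x2 = True, the clauses containing x2 are satisfied and ¬x2 drops from the rest; 3 of the 2^4 = 16 assignments to the other variables satisfy what remains.
With x2 = False, by the same count on the reduced clause set, 1 assignment works.
Total: 3 + 1 = 4.

4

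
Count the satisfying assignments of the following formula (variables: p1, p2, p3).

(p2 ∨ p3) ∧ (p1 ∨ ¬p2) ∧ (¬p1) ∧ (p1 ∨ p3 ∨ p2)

1

There are 2^3 = 8 truth assignments over (p1, p2, p3).
Check each against the 4 clauses (columns in the order p1, p2, p3):
  F F F  ✗ fails (p2 ∨ p3)
  F F T  ✓ satisfies all
  F T F  ✗ fails (p1 ∨ ¬p2)
  F T T  ✗ fails (p1 ∨ ¬p2)
  T F F  ✗ fails (p2 ∨ p3)
  T F T  ✗ fails (¬p1)
  T T F  ✗ fails (¬p1)
  T T T  ✗ fails (¬p1)
1 of the 8 rows is a model.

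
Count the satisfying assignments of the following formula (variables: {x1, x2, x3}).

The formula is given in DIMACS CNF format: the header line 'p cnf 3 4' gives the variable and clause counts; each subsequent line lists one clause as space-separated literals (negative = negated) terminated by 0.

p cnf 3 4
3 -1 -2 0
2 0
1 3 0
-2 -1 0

1

There are 2^3 = 8 truth assignments over (x1, x2, x3).
Check each against the 4 clauses (columns in the order x1, x2, x3):
  F F F  ✗ fails (x2)
  F F T  ✗ fails (x2)
  F T F  ✗ fails (x1 ∨ x3)
  F T T  ✓ satisfies all
  T F F  ✗ fails (x2)
  T F T  ✗ fails (x2)
  T T F  ✗ fails (x3 ∨ ¬x1 ∨ ¬x2)
  T T T  ✗ fails (¬x2 ∨ ¬x1)
1 of the 8 rows is a model.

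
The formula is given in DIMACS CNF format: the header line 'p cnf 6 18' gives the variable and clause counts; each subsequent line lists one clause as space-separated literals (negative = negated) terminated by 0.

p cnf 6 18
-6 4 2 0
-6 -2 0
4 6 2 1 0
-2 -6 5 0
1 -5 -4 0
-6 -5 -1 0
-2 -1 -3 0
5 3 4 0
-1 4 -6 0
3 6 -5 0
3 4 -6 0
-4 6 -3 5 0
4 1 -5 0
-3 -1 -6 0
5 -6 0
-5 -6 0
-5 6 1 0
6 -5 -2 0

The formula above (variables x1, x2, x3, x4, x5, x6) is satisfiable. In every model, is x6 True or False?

Suppose x6 = True.
Unit clause (¬x2) forces x2 = False.
Unit clause (x4) forces x4 = True.
Unit clause (x5) forces x5 = True.
That conflicts with the unit clause (¬x5).
So every satisfying assignment has x6 = False.

False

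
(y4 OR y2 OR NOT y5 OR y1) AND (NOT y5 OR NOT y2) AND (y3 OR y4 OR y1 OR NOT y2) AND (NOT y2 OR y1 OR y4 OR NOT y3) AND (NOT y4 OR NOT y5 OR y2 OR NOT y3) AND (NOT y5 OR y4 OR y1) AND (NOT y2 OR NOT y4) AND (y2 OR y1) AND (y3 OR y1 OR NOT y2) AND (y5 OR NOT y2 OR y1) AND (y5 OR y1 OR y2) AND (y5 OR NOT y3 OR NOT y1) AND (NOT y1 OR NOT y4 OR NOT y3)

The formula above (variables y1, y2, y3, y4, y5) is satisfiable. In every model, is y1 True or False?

True

Suppose y1 = false.
Unit clause (y2) forces y2 = true.
Unit clause (NOT y5) forces y5 = false.
But (y5) is also a unit clause — contradiction.
So every satisfying assignment has y1 = True.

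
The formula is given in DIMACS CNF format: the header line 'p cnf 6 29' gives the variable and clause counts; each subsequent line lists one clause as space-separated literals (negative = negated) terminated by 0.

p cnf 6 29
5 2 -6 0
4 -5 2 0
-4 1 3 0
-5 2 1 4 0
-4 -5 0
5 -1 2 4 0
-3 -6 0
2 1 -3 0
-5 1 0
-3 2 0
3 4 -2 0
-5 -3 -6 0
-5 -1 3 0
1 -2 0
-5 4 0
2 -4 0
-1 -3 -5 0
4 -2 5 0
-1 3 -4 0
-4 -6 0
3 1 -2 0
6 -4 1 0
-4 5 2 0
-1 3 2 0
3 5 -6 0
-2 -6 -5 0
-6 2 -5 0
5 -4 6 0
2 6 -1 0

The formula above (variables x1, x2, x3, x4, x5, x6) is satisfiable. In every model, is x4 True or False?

Suppose x4 = True.
From the singleton clause (¬x5), x5 = False.
From the singleton clause (x2), x2 = True.
From the singleton clause (x1), x1 = True.
From the singleton clause (x3), x3 = True.
From the singleton clause (¬x6), x6 = False.
Now (x6) is unsatisfied and unit — conflict.
So every satisfying assignment has x4 = False.

False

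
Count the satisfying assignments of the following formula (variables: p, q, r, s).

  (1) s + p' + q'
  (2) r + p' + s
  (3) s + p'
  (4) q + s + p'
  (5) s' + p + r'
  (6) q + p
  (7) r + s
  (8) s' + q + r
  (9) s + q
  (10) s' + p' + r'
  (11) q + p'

There are 2^4 = 16 truth assignments over (p, q, r, s).
Check each against the 11 clauses (columns in the order p, q, r, s):
  F F F F  ✗ fails (q + p)
  F F F T  ✗ fails (q + p)
  F F T F  ✗ fails (q + p)
  F F T T  ✗ fails (s' + p + r')
  F T F F  ✗ fails (r + s)
  F T F T  ✓ satisfies all
  F T T F  ✓ satisfies all
  F T T T  ✗ fails (s' + p + r')
  T F F F  ✗ fails (r + p' + s)
  T F F T  ✗ fails (s' + q + r)
  T F T F  ✗ fails (s + p')
  T F T T  ✗ fails (s' + p' + r')
  T T F F  ✗ fails (s + p' + q')
  T T F T  ✓ satisfies all
  T T T F  ✗ fails (s + p' + q')
  T T T T  ✗ fails (s' + p' + r')
3 of the 16 rows are models.

3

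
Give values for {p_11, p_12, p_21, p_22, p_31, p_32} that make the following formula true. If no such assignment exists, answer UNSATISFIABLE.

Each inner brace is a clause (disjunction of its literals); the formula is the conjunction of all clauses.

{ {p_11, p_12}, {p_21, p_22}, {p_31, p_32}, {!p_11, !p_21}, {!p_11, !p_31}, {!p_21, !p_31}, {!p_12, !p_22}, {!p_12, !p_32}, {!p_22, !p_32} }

Try p_11 = true.
The clause (!p_21) is unit, so p_21 = false.
The clause (p_22) is unit, so p_22 = true.
The clause (!p_31) is unit, so p_31 = false.
The clause (p_32) is unit, so p_32 = true.
That conflicts with the unit clause (!p_32).
Undo p_11 and try p_11 = false.
The clause (p_12) is unit, so p_12 = true.
The clause (!p_22) is unit, so p_22 = false.
The clause (p_21) is unit, so p_21 = true.
The clause (!p_31) is unit, so p_31 = false.
The clause (p_32) is unit, so p_32 = true.
That conflicts with the unit clause (!p_32).
Either choice for p_11 ends in contradiction.

UNSATISFIABLE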